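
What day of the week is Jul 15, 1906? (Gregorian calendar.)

Sunday

Doomsday rule: the anchor day for the 1900s is Wednesday. For year 06: 6÷12 = 0 r 6, and 6÷4 = 1, so 0+6+1 = 7.
Wednesday + 7 ≡ Wednesday — that's 1906's doomsday.
In July the doomsday date is Jul 11.
Jul 15 is 4 days after Jul 11; 4 mod 7 = 4, so Wednesday + 4 = Sunday.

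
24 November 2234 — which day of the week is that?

Doomsday rule: the anchor day for the 2200s is Friday. For year 34: 34÷12 = 2 r 10, and 10÷4 = 2, so 2+10+2 = 14.
Friday + 14 ≡ Friday — that's 2234's doomsday.
In November the doomsday date is Nov 7.
Nov 24 is 17 days after Nov 7; 17 mod 7 = 3, so Friday + 3 = Monday.

Monday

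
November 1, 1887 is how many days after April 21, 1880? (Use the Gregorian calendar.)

Apr 21, 1880 → Apr 21, 1881: 365 days.
Apr 21, 1881 → Apr 21, 1882: 365 days.
Apr 21, 1882 → Apr 21, 1883: 365 days.
Apr 21, 1883 → Apr 21, 1884: 366 days (Feb 29, 1884 is in that span).
Apr 21, 1884 → Apr 21, 1885: 365 days.
Apr 21, 1885 → Apr 21, 1886: 365 days.
Apr 21, 1886 → Apr 21, 1887: 365 days.
Apr 21, 1887 → May 21, 1887: 30 days (April has 30).
May 21, 1887 → Jun 21, 1887: 31 days (May has 31).
Jun 21, 1887 → Jul 21, 1887: 30 days (June has 30).
Jul 21, 1887 → Aug 21, 1887: 31 days (July has 31).
Aug 21, 1887 → Sep 21, 1887: 31 days (August has 31).
Sep 21, 1887 → Oct 21, 1887: 30 days (September has 30).
Oct 21, 1887 → Nov 1, 1887: 11 days.
Total: 2750 days.

2750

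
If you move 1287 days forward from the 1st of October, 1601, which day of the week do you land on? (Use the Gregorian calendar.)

Sunday

First find the weekday of Oct 1, 1601. Doomsday rule: the anchor day for the 1600s is Tuesday. For year 01: 1÷12 = 0 r 1, and 1÷4 = 0, so 0+1+0 = 1.
Tuesday + 1 ≡ Wednesday — that's 1601's doomsday.
In October the doomsday date is Oct 10.
Oct 1 is 9 days before Oct 10; 9 mod 7 = 2, so Wednesday − 2 = Monday.
1287 mod 7 = 6, so 1287 days after a Monday is Monday + 6 = Sunday.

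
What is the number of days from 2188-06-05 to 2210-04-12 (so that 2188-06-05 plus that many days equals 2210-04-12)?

7980

Jun 5, 2188 → Jun 5, 2189: 365 days.
Jun 5, 2189 → Jun 5, 2190: 365 days.
Jun 5, 2190 → Jun 5, 2191: 365 days.
Jun 5, 2191 → Jun 5, 2192: 366 days (Feb 29, 2192 is in that span).
Jun 5, 2192 → Jun 5, 2193: 365 days.
Jun 5, 2193 → Jun 5, 2194: 365 days.
Jun 5, 2194 → Jun 5, 2195: 365 days.
Jun 5, 2195 → Jun 5, 2196: 366 days (Feb 29, 2196 is in that span).
Jun 5, 2196 → Jun 5, 2197: 365 days.
Jun 5, 2197 → Jun 5, 2198: 365 days.
Jun 5, 2198 → Jun 5, 2199: 365 days.
Jun 5, 2199 → Jun 5, 2200: 365 days.
Jun 5, 2200 → Jun 5, 2201: 365 days.
Jun 5, 2201 → Jun 5, 2202: 365 days.
Jun 5, 2202 → Jun 5, 2203: 365 days.
Jun 5, 2203 → Jun 5, 2204: 366 days (Feb 29, 2204 is in that span).
Jun 5, 2204 → Jun 5, 2205: 365 days.
Jun 5, 2205 → Jun 5, 2206: 365 days.
Jun 5, 2206 → Jun 5, 2207: 365 days.
Jun 5, 2207 → Jun 5, 2208: 366 days (Feb 29, 2208 is in that span).
Jun 5, 2208 → Jun 5, 2209: 365 days.
Jun 5, 2209 → Jul 5, 2209: 30 days (June has 30).
Jul 5, 2209 → Aug 5, 2209: 31 days (July has 31).
Aug 5, 2209 → Sep 5, 2209: 31 days (August has 31).
Sep 5, 2209 → Oct 5, 2209: 30 days (September has 30).
Oct 5, 2209 → Nov 5, 2209: 31 days (October has 31).
Nov 5, 2209 → Dec 5, 2209: 30 days (November has 30).
Dec 5, 2209 → Jan 5, 2210: 31 days (December has 31).
Jan 5, 2210 → Feb 5, 2210: 31 days (January has 31).
Feb 5, 2210 → Mar 5, 2210: 28 days (February has 28).
Mar 5, 2210 → Apr 5, 2210: 31 days (March has 31).
Apr 5, 2210 → Apr 12, 2210: 7 days.
Total: 7980 days.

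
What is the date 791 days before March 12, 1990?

−365 (one year) → Mar 12, 1989 (426 left).
−365 (one year) → Mar 12, 1988 (61 left).
−12 → Feb 29, 1988 (end of Feb, 29 days; 49 left).
−29 → Jan 31, 1988 (end of Jan, 31 days; 20 left).
−20 → Jan 11, 1988.

January 11, 1988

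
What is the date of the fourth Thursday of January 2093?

January 22, 2093

January 1, 2093 is a Thursday.
The first Thursday is therefore January 1 (same day).
The fourth Thursday is 1 + 3×7 = January 22.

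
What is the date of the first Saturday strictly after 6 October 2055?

October 9, 2055

Oct 6, 2055 is a Wednesday.
From Wednesday to the next Saturday is 3 days.
Oct 6, 2055 + 3 = Oct 9, 2055.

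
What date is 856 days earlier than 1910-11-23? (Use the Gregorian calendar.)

−365 (one year) → Nov 23, 1909 (491 left).
−365 (one year) → Nov 23, 1908 (126 left).
−23 → Oct 31, 1908 (end of Oct, 31 days; 103 left).
−31 → Sep 30, 1908 (end of Sep, 30 days; 72 left).
−30 → Aug 31, 1908 (end of Aug, 31 days; 42 left).
−31 → Jul 31, 1908 (end of Jul, 31 days; 11 left).
−11 → Jul 20, 1908.

July 20, 1908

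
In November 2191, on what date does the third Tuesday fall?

November 1, 2191 is a Tuesday.
The first Tuesday is therefore November 1 (same day).
The third Tuesday is 1 + 2×7 = November 15.

November 15, 2191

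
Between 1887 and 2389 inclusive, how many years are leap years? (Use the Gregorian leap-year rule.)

Multiples of 4 in [1887,2389]: 126.
Of those, multiples of 100: 5 (not leap unless ÷400).
Multiples of 400: 1.
Leap years = 126 − 5 + 1 = 122.

122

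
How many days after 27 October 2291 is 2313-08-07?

Oct 27, 2291 → Oct 27, 2292: 366 days (Feb 29, 2292 is in that span).
Oct 27, 2292 → Oct 27, 2293: 365 days.
Oct 27, 2293 → Oct 27, 2294: 365 days.
Oct 27, 2294 → Oct 27, 2295: 365 days.
Oct 27, 2295 → Oct 27, 2296: 366 days (Feb 29, 2296 is in that span).
Oct 27, 2296 → Oct 27, 2297: 365 days.
Oct 27, 2297 → Oct 27, 2298: 365 days.
Oct 27, 2298 → Oct 27, 2299: 365 days.
Oct 27, 2299 → Oct 27, 2300: 365 days.
Oct 27, 2300 → Oct 27, 2301: 365 days.
Oct 27, 2301 → Oct 27, 2302: 365 days.
Oct 27, 2302 → Oct 27, 2303: 365 days.
Oct 27, 2303 → Oct 27, 2304: 366 days (Feb 29, 2304 is in that span).
Oct 27, 2304 → Oct 27, 2305: 365 days.
Oct 27, 2305 → Oct 27, 2306: 365 days.
Oct 27, 2306 → Oct 27, 2307: 365 days.
Oct 27, 2307 → Oct 27, 2308: 366 days (Feb 29, 2308 is in that span).
Oct 27, 2308 → Oct 27, 2309: 365 days.
Oct 27, 2309 → Oct 27, 2310: 365 days.
Oct 27, 2310 → Oct 27, 2311: 365 days.
Oct 27, 2311 → Oct 27, 2312: 366 days (Feb 29, 2312 is in that span).
Oct 27, 2312 → Nov 27, 2312: 31 days (October has 31).
Nov 27, 2312 → Dec 27, 2312: 30 days (November has 30).
Dec 27, 2312 → Jan 27, 2313: 31 days (December has 31).
Jan 27, 2313 → Feb 27, 2313: 31 days (January has 31).
Feb 27, 2313 → Mar 27, 2313: 28 days (February has 28).
Mar 27, 2313 → Apr 27, 2313: 31 days (March has 31).
Apr 27, 2313 → May 27, 2313: 30 days (April has 30).
May 27, 2313 → Jun 27, 2313: 31 days (May has 31).
Jun 27, 2313 → Jul 27, 2313: 30 days (June has 30).
Jul 27, 2313 → Aug 7, 2313: 11 days.
Total: 7954 days.

7954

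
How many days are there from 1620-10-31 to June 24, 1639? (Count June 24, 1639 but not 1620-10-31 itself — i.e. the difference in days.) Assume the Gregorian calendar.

Oct 31, 1620 → Oct 31, 1621: 365 days.
Oct 31, 1621 → Oct 31, 1622: 365 days.
Oct 31, 1622 → Oct 31, 1623: 365 days.
Oct 31, 1623 → Oct 31, 1624: 366 days (Feb 29, 1624 is in that span).
Oct 31, 1624 → Oct 31, 1625: 365 days.
Oct 31, 1625 → Oct 31, 1626: 365 days.
Oct 31, 1626 → Oct 31, 1627: 365 days.
Oct 31, 1627 → Oct 31, 1628: 366 days (Feb 29, 1628 is in that span).
Oct 31, 1628 → Oct 31, 1629: 365 days.
Oct 31, 1629 → Oct 31, 1630: 365 days.
Oct 31, 1630 → Oct 31, 1631: 365 days.
Oct 31, 1631 → Oct 31, 1632: 366 days (Feb 29, 1632 is in that span).
Oct 31, 1632 → Oct 31, 1633: 365 days.
Oct 31, 1633 → Oct 31, 1634: 365 days.
Oct 31, 1634 → Oct 31, 1635: 365 days.
Oct 31, 1635 → Oct 31, 1636: 366 days (Feb 29, 1636 is in that span).
Oct 31, 1636 → Oct 31, 1637: 365 days.
Oct 31, 1637 → Oct 31, 1638: 365 days.
Oct 31, 1638 → Nov 30, 1638: 30 days (October has 31).
Nov 30, 1638 → Dec 30, 1638: 30 days (November has 30).
Dec 30, 1638 → Jan 30, 1639: 31 days (December has 31).
Jan 30, 1639 → Feb 28, 1639: 29 days (January has 31).
Feb 28, 1639 → Mar 28, 1639: 28 days (February has 28).
Mar 28, 1639 → Apr 28, 1639: 31 days (March has 31).
Apr 28, 1639 → May 28, 1639: 30 days (April has 30).
May 28, 1639 → Jun 24, 1639: 27 days.
Total: 6810 days.

6810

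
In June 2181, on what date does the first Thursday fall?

June 1, 2181 is a Friday.
The first Thursday is therefore June 7 (6 days later).

June 7, 2181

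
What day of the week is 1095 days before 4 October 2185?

First find the weekday of Oct 4, 2185. Doomsday rule: the anchor day for the 2100s is Sunday. For year 85: 85÷12 = 7 r 1, and 1÷4 = 0, so 7+1+0 = 8.
Sunday + 8 ≡ Monday — that's 2185's doomsday.
In October the doomsday date is Oct 10.
Oct 4 is 6 days before Oct 10; 6 mod 7 = 6, so Monday − 6 = Tuesday.
1095 mod 7 = 3, so 1095 days before a Tuesday is Tuesday − 3 = Saturday.

Saturday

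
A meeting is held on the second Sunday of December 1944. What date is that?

December 10, 1944

December 1, 1944 is a Friday.
The first Sunday is therefore December 3 (2 days later).
The second Sunday is 3 + 1×7 = December 10.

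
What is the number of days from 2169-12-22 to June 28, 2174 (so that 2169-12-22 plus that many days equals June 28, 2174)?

1649

Dec 22, 2169 → Dec 22, 2170: 365 days.
Dec 22, 2170 → Dec 22, 2171: 365 days.
Dec 22, 2171 → Dec 22, 2172: 366 days (Feb 29, 2172 is in that span).
Dec 22, 2172 → Dec 22, 2173: 365 days.
Dec 22, 2173 → Jan 22, 2174: 31 days (December has 31).
Jan 22, 2174 → Feb 22, 2174: 31 days (January has 31).
Feb 22, 2174 → Mar 22, 2174: 28 days (February has 28).
Mar 22, 2174 → Apr 22, 2174: 31 days (March has 31).
Apr 22, 2174 → May 22, 2174: 30 days (April has 30).
May 22, 2174 → Jun 22, 2174: 31 days (May has 31).
Jun 22, 2174 → Jun 28, 2174: 6 days.
Total: 1649 days.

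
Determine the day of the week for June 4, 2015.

Doomsday rule: the anchor day for the 2000s is Tuesday. For year 15: 15÷12 = 1 r 3, and 3÷4 = 0, so 1+3+0 = 4.
Tuesday + 4 ≡ Saturday — that's 2015's doomsday.
In June the doomsday date is Jun 6.
Jun 4 is 2 days before Jun 6; 2 mod 7 = 2, so Saturday − 2 = Thursday.

Thursday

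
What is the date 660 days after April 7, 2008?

January 27, 2010

+365 (one year) → Apr 7, 2009 (295 left).
Apr has 30 days: +24 → May 1, 2009 (271 left).
May has 31 days: +31 → Jun 1, 2009 (240 left).
Jun has 30 days: +30 → Jul 1, 2009 (210 left).
Jul has 31 days: +31 → Aug 1, 2009 (179 left).
Aug has 31 days: +31 → Sep 1, 2009 (148 left).
Sep has 30 days: +30 → Oct 1, 2009 (118 left).
Oct has 31 days: +31 → Nov 1, 2009 (87 left).
Nov has 30 days: +30 → Dec 1, 2009 (57 left).
Dec has 31 days: +31 → Jan 1, 2010 (26 left).
+26 → Jan 27, 2010.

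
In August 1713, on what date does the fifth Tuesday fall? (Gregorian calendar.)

August 29, 1713

August 1, 1713 is a Tuesday.
The first Tuesday is therefore August 1 (same day).
The fifth Tuesday is 1 + 4×7 = August 29.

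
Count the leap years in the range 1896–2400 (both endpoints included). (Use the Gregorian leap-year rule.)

123

Multiples of 4 in [1896,2400]: 127.
Of those, multiples of 100: 6 (not leap unless ÷400).
Multiples of 400: 2.
Leap years = 127 − 6 + 2 = 123.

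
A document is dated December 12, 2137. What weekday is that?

Thursday

Doomsday rule: the anchor day for the 2100s is Sunday. For year 37: 37÷12 = 3 r 1, and 1÷4 = 0, so 3+1+0 = 4.
Sunday + 4 ≡ Thursday — that's 2137's doomsday.
In December the doomsday date is Dec 12.
Dec 12 is the doomsday itself: Thursday.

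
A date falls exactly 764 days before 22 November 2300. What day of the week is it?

Wednesday

First find the weekday of Nov 22, 2300. Doomsday rule: the anchor day for the 2300s is Wednesday. For year 00: 0÷12 = 0 r 0, and 0÷4 = 0, so 0+0+0 = 0.
Wednesday + 0 ≡ Wednesday — that's 2300's doomsday.
In November the doomsday date is Nov 7.
Nov 22 is 15 days after Nov 7; 15 mod 7 = 1, so Wednesday + 1 = Thursday.
764 mod 7 = 1, so 764 days before a Thursday is Thursday − 1 = Wednesday.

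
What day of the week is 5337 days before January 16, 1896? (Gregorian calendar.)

Monday

First find the weekday of Jan 16, 1896. Doomsday rule: the anchor day for the 1800s is Friday. For year 96: 96÷12 = 8 r 0, and 0÷4 = 0, so 8+0+0 = 8.
Friday + 8 ≡ Saturday — that's 1896's doomsday.
In January the doomsday date is Jan 4 (1896 is a leap year (divisible by 4)).
Jan 16 is 12 days after Jan 4; 12 mod 7 = 5, so Saturday + 5 = Thursday.
5337 mod 7 = 3, so 5337 days before a Thursday is Thursday − 3 = Monday.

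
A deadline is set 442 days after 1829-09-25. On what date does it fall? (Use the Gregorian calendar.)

December 11, 1830

+365 (one year) → Sep 25, 1830 (77 left).
Sep has 30 days: +6 → Oct 1, 1830 (71 left).
Oct has 31 days: +31 → Nov 1, 1830 (40 left).
Nov has 30 days: +30 → Dec 1, 1830 (10 left).
+10 → Dec 11, 1830.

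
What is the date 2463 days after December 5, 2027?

+366 (one year; includes Feb 29, 2028) → Dec 5, 2028 (2097 left).
+365 (one year) → Dec 5, 2029 (1732 left).
+365 (one year) → Dec 5, 2030 (1367 left).
+365 (one year) → Dec 5, 2031 (1002 left).
+366 (one year; includes Feb 29, 2032) → Dec 5, 2032 (636 left).
+365 (one year) → Dec 5, 2033 (271 left).
Dec has 31 days: +27 → Jan 1, 2034 (244 left).
Jan has 31 days: +31 → Feb 1, 2034 (213 left).
Feb has 28 days: +28 → Mar 1, 2034 (185 left).
Mar has 31 days: +31 → Apr 1, 2034 (154 left).
Apr has 30 days: +30 → May 1, 2034 (124 left).
May has 31 days: +31 → Jun 1, 2034 (93 left).
Jun has 30 days: +30 → Jul 1, 2034 (63 left).
Jul has 31 days: +31 → Aug 1, 2034 (32 left).
Aug has 31 days: +31 → Sep 1, 2034 (1 left).
+1 → Sep 2, 2034.

September 2, 2034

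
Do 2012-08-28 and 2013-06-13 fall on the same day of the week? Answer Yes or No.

No

From Aug 28, 2012 to Jun 13, 2013 is 289 days.
289 mod 7 = 2, so they are different weekdays.
(Aug 28, 2012 is a Tuesday; Jun 13, 2013 is a Thursday.)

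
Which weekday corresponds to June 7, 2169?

Doomsday rule: the anchor day for the 2100s is Sunday. For year 69: 69÷12 = 5 r 9, and 9÷4 = 2, so 5+9+2 = 16.
Sunday + 16 ≡ Tuesday — that's 2169's doomsday.
In June the doomsday date is Jun 6.
Jun 7 is 1 day after Jun 6; 1 mod 7 = 1, so Tuesday + 1 = Wednesday.

Wednesday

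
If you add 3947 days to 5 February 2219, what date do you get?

+365 (one year) → Feb 5, 2220 (3582 left).
+366 (one year; includes Feb 29, 2220) → Feb 5, 2221 (3216 left).
+365 (one year) → Feb 5, 2222 (2851 left).
+365 (one year) → Feb 5, 2223 (2486 left).
+365 (one year) → Feb 5, 2224 (2121 left).
+366 (one year; includes Feb 29, 2224) → Feb 5, 2225 (1755 left).
+365 (one year) → Feb 5, 2226 (1390 left).
+365 (one year) → Feb 5, 2227 (1025 left).
+365 (one year) → Feb 5, 2228 (660 left).
+366 (one year; includes Feb 29, 2228) → Feb 5, 2229 (294 left).
Feb has 28 days: +24 → Mar 1, 2229 (270 left).
Mar has 31 days: +31 → Apr 1, 2229 (239 left).
Apr has 30 days: +30 → May 1, 2229 (209 left).
May has 31 days: +31 → Jun 1, 2229 (178 left).
Jun has 30 days: +30 → Jul 1, 2229 (148 left).
Jul has 31 days: +31 → Aug 1, 2229 (117 left).
Aug has 31 days: +31 → Sep 1, 2229 (86 left).
Sep has 30 days: +30 → Oct 1, 2229 (56 left).
Oct has 31 days: +31 → Nov 1, 2229 (25 left).
+25 → Nov 26, 2229.

November 26, 2229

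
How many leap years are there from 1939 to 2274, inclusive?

Multiples of 4 in [1939,2274]: 84.
Of those, multiples of 100: 3 (not leap unless ÷400).
Multiples of 400: 1.
Leap years = 84 − 3 + 1 = 82.

82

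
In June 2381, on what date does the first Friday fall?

June 5, 2381

June 1, 2381 is a Monday.
The first Friday is therefore June 5 (4 days later).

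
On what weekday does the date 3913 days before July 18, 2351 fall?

First find the weekday of Jul 18, 2351. Doomsday rule: the anchor day for the 2300s is Wednesday. For year 51: 51÷12 = 4 r 3, and 3÷4 = 0, so 4+3+0 = 7.
Wednesday + 7 ≡ Wednesday — that's 2351's doomsday.
In July the doomsday date is Jul 11.
Jul 18 is 7 days after Jul 11; 7 mod 7 = 0, so Wednesday + 0 = Wednesday.
3913 mod 7 = 0, so 3913 days before a Wednesday is Wednesday − 0 = Wednesday.

Wednesday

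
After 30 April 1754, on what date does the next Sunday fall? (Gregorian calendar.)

May 5, 1754

Apr 30, 1754 is a Tuesday.
From Tuesday to the next Sunday is 5 days.
Apr 30, 1754 + 5 = May 5, 1754.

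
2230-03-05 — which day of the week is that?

Friday

Doomsday rule: the anchor day for the 2200s is Friday. For year 30: 30÷12 = 2 r 6, and 6÷4 = 1, so 2+6+1 = 9.
Friday + 9 ≡ Sunday — that's 2230's doomsday.
In March the doomsday date is Mar 14.
Mar 5 is 9 days before Mar 14; 9 mod 7 = 2, so Sunday − 2 = Friday.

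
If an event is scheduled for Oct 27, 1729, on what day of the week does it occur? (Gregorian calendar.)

Thursday

Doomsday rule: the anchor day for the 1700s is Sunday. For year 29: 29÷12 = 2 r 5, and 5÷4 = 1, so 2+5+1 = 8.
Sunday + 8 ≡ Monday — that's 1729's doomsday.
In October the doomsday date is Oct 10.
Oct 27 is 17 days after Oct 10; 17 mod 7 = 3, so Monday + 3 = Thursday.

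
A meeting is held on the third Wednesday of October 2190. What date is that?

October 1, 2190 is a Friday.
The first Wednesday is therefore October 6 (5 days later).
The third Wednesday is 6 + 2×7 = October 20.

October 20, 2190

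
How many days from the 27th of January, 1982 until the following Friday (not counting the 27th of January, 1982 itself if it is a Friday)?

Jan 27, 1982 is a Wednesday.
From Wednesday to the next Friday is 2 days.

2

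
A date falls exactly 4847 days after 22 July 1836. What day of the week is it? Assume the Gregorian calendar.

Jul 22, 1836 is a Friday.
4847 mod 7 = 3, so 4847 days after a Friday is Friday + 3 = Monday.

Monday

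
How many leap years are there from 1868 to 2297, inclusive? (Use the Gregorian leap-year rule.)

Multiples of 4 in [1868,2297]: 108.
Of those, multiples of 100: 4 (not leap unless ÷400).
Multiples of 400: 1.
Leap years = 108 − 4 + 1 = 105.

105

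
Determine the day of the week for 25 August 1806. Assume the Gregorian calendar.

Monday

Doomsday rule: the anchor day for the 1800s is Friday. For year 06: 6÷12 = 0 r 6, and 6÷4 = 1, so 0+6+1 = 7.
Friday + 7 ≡ Friday — that's 1806's doomsday.
In August the doomsday date is Aug 8.
Aug 25 is 17 days after Aug 8; 17 mod 7 = 3, so Friday + 3 = Monday.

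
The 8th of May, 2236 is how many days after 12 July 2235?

Jul 12, 2235 → Aug 12, 2235: 31 days (July has 31).
Aug 12, 2235 → Sep 12, 2235: 31 days (August has 31).
Sep 12, 2235 → Oct 12, 2235: 30 days (September has 30).
Oct 12, 2235 → Nov 12, 2235: 31 days (October has 31).
Nov 12, 2235 → Dec 12, 2235: 30 days (November has 30).
Dec 12, 2235 → Jan 12, 2236: 31 days (December has 31).
Jan 12, 2236 → Feb 12, 2236: 31 days (January has 31).
Feb 12, 2236 → Mar 12, 2236: 29 days (February has 29).
Mar 12, 2236 → Apr 12, 2236: 31 days (March has 31).
Apr 12, 2236 → May 8, 2236: 26 days.
Total: 301 days.

301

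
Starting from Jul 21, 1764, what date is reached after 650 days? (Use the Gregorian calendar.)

May 2, 1766

+365 (one year) → Jul 21, 1765 (285 left).
Jul has 31 days: +11 → Aug 1, 1765 (274 left).
Aug has 31 days: +31 → Sep 1, 1765 (243 left).
Sep has 30 days: +30 → Oct 1, 1765 (213 left).
Oct has 31 days: +31 → Nov 1, 1765 (182 left).
Nov has 30 days: +30 → Dec 1, 1765 (152 left).
Dec has 31 days: +31 → Jan 1, 1766 (121 left).
Jan has 31 days: +31 → Feb 1, 1766 (90 left).
Feb has 28 days: +28 → Mar 1, 1766 (62 left).
Mar has 31 days: +31 → Apr 1, 1766 (31 left).
Apr has 30 days: +30 → May 1, 1766 (1 left).
+1 → May 2, 1766.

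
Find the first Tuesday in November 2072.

November 1, 2072 is a Tuesday.
The first Tuesday is therefore November 1 (same day).

November 1, 2072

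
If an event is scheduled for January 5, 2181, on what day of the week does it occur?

Friday

January 1, 2181 is a Monday.
Jan 1, 2181 → Jan 5, 2181: 4 days.
Total: 4 days.
4 mod 7 = 4, so Monday + 4 = Friday.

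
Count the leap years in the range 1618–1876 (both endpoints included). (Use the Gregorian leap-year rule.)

Multiples of 4 in [1618,1876]: 65.
Of those, multiples of 100: 2 (not leap unless ÷400).
Multiples of 400: 0.
Leap years = 65 − 2 + 0 = 63.

63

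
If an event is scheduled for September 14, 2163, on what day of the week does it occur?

Wednesday

January 1, 2163 is a Saturday.
Jan 1, 2163 → Feb 1, 2163: 31 days (January has 31).
Feb 1, 2163 → Mar 1, 2163: 28 days (February has 28).
Mar 1, 2163 → Apr 1, 2163: 31 days (March has 31).
Apr 1, 2163 → May 1, 2163: 30 days (April has 30).
May 1, 2163 → Jun 1, 2163: 31 days (May has 31).
Jun 1, 2163 → Jul 1, 2163: 30 days (June has 30).
Jul 1, 2163 → Aug 1, 2163: 31 days (July has 31).
Aug 1, 2163 → Sep 1, 2163: 31 days (August has 31).
Sep 1, 2163 → Sep 14, 2163: 13 days.
Total: 256 days.
256 mod 7 = 4, so Saturday + 4 = Wednesday.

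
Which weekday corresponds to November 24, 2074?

Doomsday rule: the anchor day for the 2000s is Tuesday. For year 74: 74÷12 = 6 r 2, and 2÷4 = 0, so 6+2+0 = 8.
Tuesday + 8 ≡ Wednesday — that's 2074's doomsday.
In November the doomsday date is Nov 7.
Nov 24 is 17 days after Nov 7; 17 mod 7 = 3, so Wednesday + 3 = Saturday.

Saturday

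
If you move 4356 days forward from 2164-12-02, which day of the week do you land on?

First find the weekday of Dec 2, 2164. Doomsday rule: the anchor day for the 2100s is Sunday. For year 64: 64÷12 = 5 r 4, and 4÷4 = 1, so 5+4+1 = 10.
Sunday + 10 ≡ Wednesday — that's 2164's doomsday.
In December the doomsday date is Dec 12.
Dec 2 is 10 days before Dec 12; 10 mod 7 = 3, so Wednesday − 3 = Sunday.
4356 mod 7 = 2, so 4356 days after a Sunday is Sunday + 2 = Tuesday.

Tuesday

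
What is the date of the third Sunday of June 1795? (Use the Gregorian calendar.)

June 1, 1795 is a Monday.
The first Sunday is therefore June 7 (6 days later).
The third Sunday is 7 + 2×7 = June 21.

June 21, 1795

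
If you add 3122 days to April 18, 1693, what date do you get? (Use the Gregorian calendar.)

November 5, 1701

+365 (one year) → Apr 18, 1694 (2757 left).
+365 (one year) → Apr 18, 1695 (2392 left).
+366 (one year; includes Feb 29, 1696) → Apr 18, 1696 (2026 left).
+365 (one year) → Apr 18, 1697 (1661 left).
+365 (one year) → Apr 18, 1698 (1296 left).
+365 (one year) → Apr 18, 1699 (931 left).
+365 (one year) → Apr 18, 1700 (566 left).
+365 (one year) → Apr 18, 1701 (201 left).
Apr has 30 days: +13 → May 1, 1701 (188 left).
May has 31 days: +31 → Jun 1, 1701 (157 left).
Jun has 30 days: +30 → Jul 1, 1701 (127 left).
Jul has 31 days: +31 → Aug 1, 1701 (96 left).
Aug has 31 days: +31 → Sep 1, 1701 (65 left).
Sep has 30 days: +30 → Oct 1, 1701 (35 left).
Oct has 31 days: +31 → Nov 1, 1701 (4 left).
+4 → Nov 5, 1701.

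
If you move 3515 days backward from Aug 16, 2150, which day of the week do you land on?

Aug 16, 2150 is a Sunday.
3515 mod 7 = 1, so 3515 days before a Sunday is Sunday − 1 = Saturday.

Saturday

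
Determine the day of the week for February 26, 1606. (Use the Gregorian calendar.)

Sunday

Doomsday rule: the anchor day for the 1600s is Tuesday. For year 06: 6÷12 = 0 r 6, and 6÷4 = 1, so 0+6+1 = 7.
Tuesday + 7 ≡ Tuesday — that's 1606's doomsday.
In February the doomsday date is Feb 28 (1606 is not a leap year).
Feb 26 is 2 days before Feb 28; 2 mod 7 = 2, so Tuesday − 2 = Sunday.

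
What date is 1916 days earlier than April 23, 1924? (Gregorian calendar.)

−366 (one year; includes Feb 29, 1924) → Apr 23, 1923 (1550 left).
−365 (one year) → Apr 23, 1922 (1185 left).
−365 (one year) → Apr 23, 1921 (820 left).
−365 (one year) → Apr 23, 1920 (455 left).
−366 (one year; includes Feb 29, 1920) → Apr 23, 1919 (89 left).
−23 → Mar 31, 1919 (end of Mar, 31 days; 66 left).
−31 → Feb 28, 1919 (end of Feb, 28 days; 35 left).
−28 → Jan 31, 1919 (end of Jan, 31 days; 7 left).
−7 → Jan 24, 1919.

January 24, 1919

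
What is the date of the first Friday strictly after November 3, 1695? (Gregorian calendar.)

Nov 3, 1695 is a Thursday.
From Thursday to the next Friday is 1 day.
Nov 3, 1695 + 1 = Nov 4, 1695.

November 4, 1695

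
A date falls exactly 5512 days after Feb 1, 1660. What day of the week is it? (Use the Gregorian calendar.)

Wednesday

Feb 1, 1660 is a Sunday.
5512 mod 7 = 3, so 5512 days after a Sunday is Sunday + 3 = Wednesday.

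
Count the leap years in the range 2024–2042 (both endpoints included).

5

Multiples of 4 in [2024,2042]: 5.
Of those, multiples of 100: 0 (not leap unless ÷400).
Multiples of 400: 0.
Leap years = 5 − 0 + 0 = 5.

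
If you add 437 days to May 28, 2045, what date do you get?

August 8, 2046

+365 (one year) → May 28, 2046 (72 left).
May has 31 days: +4 → Jun 1, 2046 (68 left).
Jun has 30 days: +30 → Jul 1, 2046 (38 left).
Jul has 31 days: +31 → Aug 1, 2046 (7 left).
+7 → Aug 8, 2046.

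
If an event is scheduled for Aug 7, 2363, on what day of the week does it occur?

Doomsday rule: the anchor day for the 2300s is Wednesday. For year 63: 63÷12 = 5 r 3, and 3÷4 = 0, so 5+3+0 = 8.
Wednesday + 8 ≡ Thursday — that's 2363's doomsday.
In August the doomsday date is Aug 8.
Aug 7 is 1 day before Aug 8; 1 mod 7 = 1, so Thursday − 1 = Wednesday.

Wednesday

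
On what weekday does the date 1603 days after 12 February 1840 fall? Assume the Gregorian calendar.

First find the weekday of Feb 12, 1840. Doomsday rule: the anchor day for the 1800s is Friday. For year 40: 40÷12 = 3 r 4, and 4÷4 = 1, so 3+4+1 = 8.
Friday + 8 ≡ Saturday — that's 1840's doomsday.
In February the doomsday date is Feb 29 (1840 is a leap year (divisible by 4)).
Feb 12 is 17 days before Feb 29; 17 mod 7 = 3, so Saturday − 3 = Wednesday.
1603 mod 7 = 0, so 1603 days after a Wednesday is Wednesday + 0 = Wednesday.

Wednesday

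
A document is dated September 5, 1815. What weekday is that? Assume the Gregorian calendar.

Tuesday

Doomsday rule: the anchor day for the 1800s is Friday. For year 15: 15÷12 = 1 r 3, and 3÷4 = 0, so 1+3+0 = 4.
Friday + 4 ≡ Tuesday — that's 1815's doomsday.
In September the doomsday date is Sep 5.
Sep 5 is the doomsday itself: Tuesday.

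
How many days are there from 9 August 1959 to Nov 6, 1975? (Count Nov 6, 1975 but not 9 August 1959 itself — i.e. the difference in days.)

5933

Aug 9, 1959 → Aug 9, 1960: 366 days (Feb 29, 1960 is in that span).
Aug 9, 1960 → Aug 9, 1961: 365 days.
Aug 9, 1961 → Aug 9, 1962: 365 days.
Aug 9, 1962 → Aug 9, 1963: 365 days.
Aug 9, 1963 → Aug 9, 1964: 366 days (Feb 29, 1964 is in that span).
Aug 9, 1964 → Aug 9, 1965: 365 days.
Aug 9, 1965 → Aug 9, 1966: 365 days.
Aug 9, 1966 → Aug 9, 1967: 365 days.
Aug 9, 1967 → Aug 9, 1968: 366 days (Feb 29, 1968 is in that span).
Aug 9, 1968 → Aug 9, 1969: 365 days.
Aug 9, 1969 → Aug 9, 1970: 365 days.
Aug 9, 1970 → Aug 9, 1971: 365 days.
Aug 9, 1971 → Aug 9, 1972: 366 days (Feb 29, 1972 is in that span).
Aug 9, 1972 → Aug 9, 1973: 365 days.
Aug 9, 1973 → Aug 9, 1974: 365 days.
Aug 9, 1974 → Aug 9, 1975: 365 days.
Aug 9, 1975 → Sep 9, 1975: 31 days (August has 31).
Sep 9, 1975 → Oct 9, 1975: 30 days (September has 30).
Oct 9, 1975 → Nov 6, 1975: 28 days.
Total: 5933 days.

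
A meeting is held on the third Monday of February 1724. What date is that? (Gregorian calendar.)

February 21, 1724

February 1, 1724 is a Tuesday.
The first Monday is therefore February 7 (6 days later).
The third Monday is 7 + 2×7 = February 21.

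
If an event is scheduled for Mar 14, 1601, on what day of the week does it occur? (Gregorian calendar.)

Wednesday

Doomsday rule: the anchor day for the 1600s is Tuesday. For year 01: 1÷12 = 0 r 1, and 1÷4 = 0, so 0+1+0 = 1.
Tuesday + 1 ≡ Wednesday — that's 1601's doomsday.
In March the doomsday date is Mar 14.
Mar 14 is the doomsday itself: Wednesday.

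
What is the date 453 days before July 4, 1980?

April 8, 1979

−366 (one year; includes Feb 29, 1980) → Jul 4, 1979 (87 left).
−4 → Jun 30, 1979 (end of Jun, 30 days; 83 left).
−30 → May 31, 1979 (end of May, 31 days; 53 left).
−31 → Apr 30, 1979 (end of Apr, 30 days; 22 left).
−22 → Apr 8, 1979.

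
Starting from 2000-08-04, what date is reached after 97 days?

November 9, 2000

Aug has 31 days: +28 → Sep 1, 2000 (69 left).
Sep has 30 days: +30 → Oct 1, 2000 (39 left).
Oct has 31 days: +31 → Nov 1, 2000 (8 left).
+8 → Nov 9, 2000.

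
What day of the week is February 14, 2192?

Tuesday

Doomsday rule: the anchor day for the 2100s is Sunday. For year 92: 92÷12 = 7 r 8, and 8÷4 = 2, so 7+8+2 = 17.
Sunday + 17 ≡ Wednesday — that's 2192's doomsday.
In February the doomsday date is Feb 29 (2192 is a leap year (divisible by 4)).
Feb 14 is 15 days before Feb 29; 15 mod 7 = 1, so Wednesday − 1 = Tuesday.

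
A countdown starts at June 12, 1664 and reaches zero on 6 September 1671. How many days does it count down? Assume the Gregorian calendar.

Jun 12, 1664 → Jun 12, 1665: 365 days.
Jun 12, 1665 → Jun 12, 1666: 365 days.
Jun 12, 1666 → Jun 12, 1667: 365 days.
Jun 12, 1667 → Jun 12, 1668: 366 days (Feb 29, 1668 is in that span).
Jun 12, 1668 → Jun 12, 1669: 365 days.
Jun 12, 1669 → Jun 12, 1670: 365 days.
Jun 12, 1670 → Jun 12, 1671: 365 days.
Jun 12, 1671 → Jul 12, 1671: 30 days (June has 30).
Jul 12, 1671 → Aug 12, 1671: 31 days (July has 31).
Aug 12, 1671 → Sep 6, 1671: 25 days.
Total: 2642 days.

2642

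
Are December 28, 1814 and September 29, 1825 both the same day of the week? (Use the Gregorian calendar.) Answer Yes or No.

No

From Dec 28, 1814 to Sep 29, 1825 is 3928 days.
3928 mod 7 = 1, so they are different weekdays.
(Dec 28, 1814 is a Wednesday; Sep 29, 1825 is a Thursday.)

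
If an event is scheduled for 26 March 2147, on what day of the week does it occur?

Sunday

Doomsday rule: the anchor day for the 2100s is Sunday. For year 47: 47÷12 = 3 r 11, and 11÷4 = 2, so 3+11+2 = 16.
Sunday + 16 ≡ Tuesday — that's 2147's doomsday.
In March the doomsday date is Mar 14.
Mar 26 is 12 days after Mar 14; 12 mod 7 = 5, so Tuesday + 5 = Sunday.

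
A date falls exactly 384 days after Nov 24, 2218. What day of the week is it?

Monday

First find the weekday of Nov 24, 2218. Doomsday rule: the anchor day for the 2200s is Friday. For year 18: 18÷12 = 1 r 6, and 6÷4 = 1, so 1+6+1 = 8.
Friday + 8 ≡ Saturday — that's 2218's doomsday.
In November the doomsday date is Nov 7.
Nov 24 is 17 days after Nov 7; 17 mod 7 = 3, so Saturday + 3 = Tuesday.
384 mod 7 = 6, so 384 days after a Tuesday is Tuesday + 6 = Monday.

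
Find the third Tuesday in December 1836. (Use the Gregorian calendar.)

December 1, 1836 is a Thursday.
The first Tuesday is therefore December 6 (5 days later).
The third Tuesday is 6 + 2×7 = December 20.

December 20, 1836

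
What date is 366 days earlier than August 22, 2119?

−22 → Jul 31, 2119 (end of Jul, 31 days; 344 left).
−31 → Jun 30, 2119 (end of Jun, 30 days; 313 left).
−30 → May 31, 2119 (end of May, 31 days; 283 left).
−31 → Apr 30, 2119 (end of Apr, 30 days; 252 left).
−30 → Mar 31, 2119 (end of Mar, 31 days; 222 left).
−31 → Feb 28, 2119 (end of Feb, 28 days; 191 left).
−28 → Jan 31, 2119 (end of Jan, 31 days; 163 left).
−31 → Dec 31, 2118 (end of Dec, 31 days; 132 left).
−31 → Nov 30, 2118 (end of Nov, 30 days; 101 left).
−30 → Oct 31, 2118 (end of Oct, 31 days; 71 left).
−31 → Sep 30, 2118 (end of Sep, 30 days; 40 left).
−30 → Aug 31, 2118 (end of Aug, 31 days; 10 left).
−10 → Aug 21, 2118.

August 21, 2118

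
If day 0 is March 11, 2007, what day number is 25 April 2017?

Mar 11, 2007 → Mar 11, 2008: 366 days (Feb 29, 2008 is in that span).
Mar 11, 2008 → Mar 11, 2009: 365 days.
Mar 11, 2009 → Mar 11, 2010: 365 days.
Mar 11, 2010 → Mar 11, 2011: 365 days.
Mar 11, 2011 → Mar 11, 2012: 366 days (Feb 29, 2012 is in that span).
Mar 11, 2012 → Mar 11, 2013: 365 days.
Mar 11, 2013 → Mar 11, 2014: 365 days.
Mar 11, 2014 → Mar 11, 2015: 365 days.
Mar 11, 2015 → Mar 11, 2016: 366 days (Feb 29, 2016 is in that span).
Mar 11, 2016 → Mar 11, 2017: 365 days.
Mar 11, 2017 → Apr 11, 2017: 31 days (March has 31).
Apr 11, 2017 → Apr 25, 2017: 14 days.
Total: 3698 days.

3698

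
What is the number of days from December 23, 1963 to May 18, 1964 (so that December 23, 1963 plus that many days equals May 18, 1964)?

Dec 23, 1963 → Jan 23, 1964: 31 days (December has 31).
Jan 23, 1964 → Feb 23, 1964: 31 days (January has 31).
Feb 23, 1964 → Mar 23, 1964: 29 days (February has 29).
Mar 23, 1964 → Apr 23, 1964: 31 days (March has 31).
Apr 23, 1964 → May 18, 1964: 25 days.
Total: 147 days.

147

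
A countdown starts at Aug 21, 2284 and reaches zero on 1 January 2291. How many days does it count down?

Aug 21, 2284 → Aug 21, 2285: 365 days.
Aug 21, 2285 → Aug 21, 2286: 365 days.
Aug 21, 2286 → Aug 21, 2287: 365 days.
Aug 21, 2287 → Aug 21, 2288: 366 days (Feb 29, 2288 is in that span).
Aug 21, 2288 → Aug 21, 2289: 365 days.
Aug 21, 2289 → Aug 21, 2290: 365 days.
Aug 21, 2290 → Sep 21, 2290: 31 days (August has 31).
Sep 21, 2290 → Oct 21, 2290: 30 days (September has 30).
Oct 21, 2290 → Nov 21, 2290: 31 days (October has 31).
Nov 21, 2290 → Dec 21, 2290: 30 days (November has 30).
Dec 21, 2290 → Jan 1, 2291: 11 days.
Total: 2324 days.

2324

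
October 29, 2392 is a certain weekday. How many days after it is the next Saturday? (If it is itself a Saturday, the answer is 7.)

Oct 29, 2392 is a Thursday.
From Thursday to the next Saturday is 2 days.

2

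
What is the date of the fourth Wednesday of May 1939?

May 24, 1939

May 1, 1939 is a Monday.
The first Wednesday is therefore May 3 (2 days later).
The fourth Wednesday is 3 + 3×7 = May 24.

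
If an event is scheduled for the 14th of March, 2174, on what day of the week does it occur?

Doomsday rule: the anchor day for the 2100s is Sunday. For year 74: 74÷12 = 6 r 2, and 2÷4 = 0, so 6+2+0 = 8.
Sunday + 8 ≡ Monday — that's 2174's doomsday.
In March the doomsday date is Mar 14.
Mar 14 is the doomsday itself: Monday.

Monday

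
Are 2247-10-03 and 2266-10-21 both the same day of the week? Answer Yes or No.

From Oct 3, 2247 to Oct 21, 2266 is 6958 days.
6958 mod 7 = 0, so they are the same weekday.
(Oct 3, 2247 is a Sunday; Oct 21, 2266 is a Sunday.)

Yes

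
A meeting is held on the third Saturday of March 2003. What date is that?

March 15, 2003

March 1, 2003 is a Saturday.
The first Saturday is therefore March 1 (same day).
The third Saturday is 1 + 2×7 = March 15.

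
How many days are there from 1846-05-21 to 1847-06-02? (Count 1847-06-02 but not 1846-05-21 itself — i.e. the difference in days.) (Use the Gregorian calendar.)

377

May 21, 1846 → Jun 21, 1846: 31 days (May has 31).
Jun 21, 1846 → Jul 21, 1846: 30 days (June has 30).
Jul 21, 1846 → Aug 21, 1846: 31 days (July has 31).
Aug 21, 1846 → Sep 21, 1846: 31 days (August has 31).
Sep 21, 1846 → Oct 21, 1846: 30 days (September has 30).
Oct 21, 1846 → Nov 21, 1846: 31 days (October has 31).
Nov 21, 1846 → Dec 21, 1846: 30 days (November has 30).
Dec 21, 1846 → Jan 21, 1847: 31 days (December has 31).
Jan 21, 1847 → Feb 21, 1847: 31 days (January has 31).
Feb 21, 1847 → Mar 21, 1847: 28 days (February has 28).
Mar 21, 1847 → Apr 21, 1847: 31 days (March has 31).
Apr 21, 1847 → May 21, 1847: 30 days (April has 30).
May 21, 1847 → Jun 2, 1847: 12 days.
Total: 377 days.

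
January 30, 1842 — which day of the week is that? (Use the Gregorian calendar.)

Doomsday rule: the anchor day for the 1800s is Friday. For year 42: 42÷12 = 3 r 6, and 6÷4 = 1, so 3+6+1 = 10.
Friday + 10 ≡ Monday — that's 1842's doomsday.
In January the doomsday date is Jan 3 (1842 is not a leap year).
Jan 30 is 27 days after Jan 3; 27 mod 7 = 6, so Monday + 6 = Sunday.

Sunday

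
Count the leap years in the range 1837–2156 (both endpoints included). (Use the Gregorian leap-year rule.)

78

Multiples of 4 in [1837,2156]: 80.
Of those, multiples of 100: 3 (not leap unless ÷400).
Multiples of 400: 1.
Leap years = 80 − 3 + 1 = 78.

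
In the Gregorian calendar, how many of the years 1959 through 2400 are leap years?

Multiples of 4 in [1959,2400]: 111.
Of those, multiples of 100: 5 (not leap unless ÷400).
Multiples of 400: 2.
Leap years = 111 − 5 + 2 = 108.

108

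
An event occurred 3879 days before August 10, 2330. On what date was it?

−365 (one year) → Aug 10, 2329 (3514 left).
−365 (one year) → Aug 10, 2328 (3149 left).
−366 (one year; includes Feb 29, 2328) → Aug 10, 2327 (2783 left).
−365 (one year) → Aug 10, 2326 (2418 left).
−365 (one year) → Aug 10, 2325 (2053 left).
−365 (one year) → Aug 10, 2324 (1688 left).
−366 (one year; includes Feb 29, 2324) → Aug 10, 2323 (1322 left).
−365 (one year) → Aug 10, 2322 (957 left).
−365 (one year) → Aug 10, 2321 (592 left).
−365 (one year) → Aug 10, 2320 (227 left).
−10 → Jul 31, 2320 (end of Jul, 31 days; 217 left).
−31 → Jun 30, 2320 (end of Jun, 30 days; 186 left).
−30 → May 31, 2320 (end of May, 31 days; 156 left).
−31 → Apr 30, 2320 (end of Apr, 30 days; 125 left).
−30 → Mar 31, 2320 (end of Mar, 31 days; 95 left).
−31 → Feb 29, 2320 (end of Feb, 29 days; 64 left).
−29 → Jan 31, 2320 (end of Jan, 31 days; 35 left).
−31 → Dec 31, 2319 (end of Dec, 31 days; 4 left).
−4 → Dec 27, 2319.

December 27, 2319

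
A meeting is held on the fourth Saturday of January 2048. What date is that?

January 25, 2048

January 1, 2048 is a Wednesday.
The first Saturday is therefore January 4 (3 days later).
The fourth Saturday is 4 + 3×7 = January 25.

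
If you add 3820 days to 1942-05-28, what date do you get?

November 11, 1952

+365 (one year) → May 28, 1943 (3455 left).
+366 (one year; includes Feb 29, 1944) → May 28, 1944 (3089 left).
+365 (one year) → May 28, 1945 (2724 left).
+365 (one year) → May 28, 1946 (2359 left).
+365 (one year) → May 28, 1947 (1994 left).
+366 (one year; includes Feb 29, 1948) → May 28, 1948 (1628 left).
+365 (one year) → May 28, 1949 (1263 left).
+365 (one year) → May 28, 1950 (898 left).
+365 (one year) → May 28, 1951 (533 left).
+366 (one year; includes Feb 29, 1952) → May 28, 1952 (167 left).
May has 31 days: +4 → Jun 1, 1952 (163 left).
Jun has 30 days: +30 → Jul 1, 1952 (133 left).
Jul has 31 days: +31 → Aug 1, 1952 (102 left).
Aug has 31 days: +31 → Sep 1, 1952 (71 left).
Sep has 30 days: +30 → Oct 1, 1952 (41 left).
Oct has 31 days: +31 → Nov 1, 1952 (10 left).
+10 → Nov 11, 1952.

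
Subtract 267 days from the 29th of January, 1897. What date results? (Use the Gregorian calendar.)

May 7, 1896

−29 → Dec 31, 1896 (end of Dec, 31 days; 238 left).
−31 → Nov 30, 1896 (end of Nov, 30 days; 207 left).
−30 → Oct 31, 1896 (end of Oct, 31 days; 177 left).
−31 → Sep 30, 1896 (end of Sep, 30 days; 146 left).
−30 → Aug 31, 1896 (end of Aug, 31 days; 116 left).
−31 → Jul 31, 1896 (end of Jul, 31 days; 85 left).
−31 → Jun 30, 1896 (end of Jun, 30 days; 54 left).
−30 → May 31, 1896 (end of May, 31 days; 24 left).
−24 → May 7, 1896.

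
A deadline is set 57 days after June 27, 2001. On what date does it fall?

August 23, 2001

Jun has 30 days: +4 → Jul 1, 2001 (53 left).
Jul has 31 days: +31 → Aug 1, 2001 (22 left).
+22 → Aug 23, 2001.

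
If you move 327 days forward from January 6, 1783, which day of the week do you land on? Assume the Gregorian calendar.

Saturday

First find the weekday of Jan 6, 1783. Doomsday rule: the anchor day for the 1700s is Sunday. For year 83: 83÷12 = 6 r 11, and 11÷4 = 2, so 6+11+2 = 19.
Sunday + 19 ≡ Friday — that's 1783's doomsday.
In January the doomsday date is Jan 3 (1783 is not a leap year).
Jan 6 is 3 days after Jan 3; 3 mod 7 = 3, so Friday + 3 = Monday.
327 mod 7 = 5, so 327 days after a Monday is Monday + 5 = Saturday.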